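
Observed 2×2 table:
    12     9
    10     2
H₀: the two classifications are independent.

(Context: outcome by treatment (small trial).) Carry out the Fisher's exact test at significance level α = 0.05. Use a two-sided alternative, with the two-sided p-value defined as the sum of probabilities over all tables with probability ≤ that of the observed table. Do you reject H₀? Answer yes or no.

Margins: r₁=21, r₂=12, c₁=22, c₂=11, n=33
p_obs = C(21,12)·C(12,10)/C(33,22); sum pmf over tables with pmf ≤ p_obs
p-value (two-sided) = 0.24922
At α=0.05: p ≥ α → fail to reject H₀

reject H₀: no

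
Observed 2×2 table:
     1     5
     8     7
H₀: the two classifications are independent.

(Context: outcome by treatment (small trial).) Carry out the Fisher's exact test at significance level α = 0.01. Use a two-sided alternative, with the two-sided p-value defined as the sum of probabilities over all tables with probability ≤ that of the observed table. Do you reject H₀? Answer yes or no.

reject H₀: no

Margins: r₁=6, r₂=15, c₁=9, c₂=12, n=21
p_obs = C(6,1)·C(15,8)/C(21,9); sum pmf over tables with pmf ≤ p_obs
p-value (two-sided) = 0.17780
At α=0.01: p ≥ α → fail to reject H₀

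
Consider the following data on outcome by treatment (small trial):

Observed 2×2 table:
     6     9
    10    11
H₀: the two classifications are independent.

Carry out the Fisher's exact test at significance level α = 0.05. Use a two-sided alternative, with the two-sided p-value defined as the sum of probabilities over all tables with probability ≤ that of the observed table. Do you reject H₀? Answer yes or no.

Margins: r₁=15, r₂=21, c₁=16, c₂=20, n=36
p_obs = C(15,6)·C(21,10)/C(36,16); sum pmf over tables with pmf ≤ p_obs
p-value (two-sided) = 0.74118
At α=0.05: p ≥ α → fail to reject H₀

reject H₀: no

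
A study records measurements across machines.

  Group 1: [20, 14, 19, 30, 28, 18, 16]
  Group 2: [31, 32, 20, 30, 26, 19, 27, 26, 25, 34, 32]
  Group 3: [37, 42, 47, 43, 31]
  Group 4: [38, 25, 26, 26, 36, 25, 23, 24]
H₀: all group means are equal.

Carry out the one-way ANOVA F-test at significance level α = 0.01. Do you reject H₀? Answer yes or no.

reject H₀: yes

Group means [20.71, 27.45, 40.00, 27.88], grand mean 28.065
SSB = Σnᵢ(x̄ᵢ−x̄)² = 1094.840; SSW = ΣΣ(x−x̄ᵢ)² = 841.031
MSB = 1094.840/3 = 364.9467; MSW = 841.031/27 = 31.1493
F = MSB/MSW = 11.7161
df = (3, 27)
p-value (upper-tail) = 0.00004
At α=0.01: p < α → reject H₀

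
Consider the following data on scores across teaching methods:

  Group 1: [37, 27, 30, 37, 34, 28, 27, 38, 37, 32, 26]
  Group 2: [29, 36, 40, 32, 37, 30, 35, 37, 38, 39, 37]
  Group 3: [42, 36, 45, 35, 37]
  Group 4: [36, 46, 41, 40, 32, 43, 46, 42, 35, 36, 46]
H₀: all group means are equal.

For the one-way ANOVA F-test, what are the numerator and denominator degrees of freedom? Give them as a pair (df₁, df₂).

degrees of freedom = [3, 34]

k = 4 groups, N = 38 total
df = (k−1, N−k) = (4−1, 38−4) = (3, 34)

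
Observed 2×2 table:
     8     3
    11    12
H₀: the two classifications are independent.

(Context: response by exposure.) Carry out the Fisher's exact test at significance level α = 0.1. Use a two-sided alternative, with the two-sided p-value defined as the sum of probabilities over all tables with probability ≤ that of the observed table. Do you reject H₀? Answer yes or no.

Margins: r₁=11, r₂=23, c₁=19, c₂=15, n=34
p_obs = C(11,8)·C(23,11)/C(34,19); sum pmf over tables with pmf ≤ p_obs
p-value (two-sided) = 0.27138
At α=0.1: p ≥ α → fail to reject H₀

reject H₀: no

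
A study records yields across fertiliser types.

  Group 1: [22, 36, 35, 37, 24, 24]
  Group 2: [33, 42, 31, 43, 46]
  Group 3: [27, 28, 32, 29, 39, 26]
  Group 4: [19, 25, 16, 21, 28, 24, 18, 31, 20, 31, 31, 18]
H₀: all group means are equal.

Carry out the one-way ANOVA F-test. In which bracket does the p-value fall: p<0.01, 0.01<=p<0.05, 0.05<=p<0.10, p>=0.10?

p-value bracket: p<0.01

Group means [29.67, 39.00, 30.17, 23.50], grand mean 28.828
SSB = Σnᵢ(x̄ᵢ−x̄)² = 872.971; SSW = ΣΣ(x−x̄ᵢ)² = 881.167
MSB = 872.971/3 = 290.9904; MSW = 881.167/25 = 35.2467
F = MSB/MSW = 8.2558
df = (3, 25)
p-value (upper-tail) = 0.00055
→ bracket: p<0.01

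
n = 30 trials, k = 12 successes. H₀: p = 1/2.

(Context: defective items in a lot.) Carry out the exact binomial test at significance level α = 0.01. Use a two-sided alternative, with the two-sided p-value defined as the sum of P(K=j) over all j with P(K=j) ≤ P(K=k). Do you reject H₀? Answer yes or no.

Exact binomial: n=30, k=12, p₀=1/2=0.5000
P(X=j) = C(n,j)·p₀^j·(1−p₀)^(n−j); p = Σ P(X=j) over j with P(X=j) ≤ P(X=12)
p-value (two-sided) = 0.36159
At α=0.01: p ≥ α → fail to reject H₀

reject H₀: no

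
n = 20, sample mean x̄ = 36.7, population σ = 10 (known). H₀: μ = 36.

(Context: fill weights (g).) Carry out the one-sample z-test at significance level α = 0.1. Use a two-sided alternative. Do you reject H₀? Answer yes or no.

reject H₀: no

SE = σ/√n = 10/√20 = 2.2361
z = (x̄−μ₀)/SE = (36.7−36)/2.2361 = 0.3130
p-value (two-sided) = 0.75424
At α=0.1: p ≥ α → fail to reject H₀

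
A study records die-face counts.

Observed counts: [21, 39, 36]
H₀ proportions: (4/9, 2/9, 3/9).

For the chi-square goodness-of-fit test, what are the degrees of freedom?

df = k − 1 = 3 − 1 = 2

degrees of freedom = 2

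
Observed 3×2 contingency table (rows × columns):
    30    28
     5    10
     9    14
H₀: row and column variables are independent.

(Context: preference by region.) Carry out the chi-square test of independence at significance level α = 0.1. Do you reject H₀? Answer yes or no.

reject H₀: no

Row totals [58, 15, 23], col totals [44, 52], n=96
χ² = (30−26.58)²/26.58 + (28−31.42)²/31.42 + (5−6.88)²/6.88 + (10−8.12)²/8.12 + (9−10.54)²/10.54 + (14−12.46)²/12.46 = 2.1710
df = 2
p-value (upper-tail) = 0.33773
At α=0.1: p ≥ α → fail to reject H₀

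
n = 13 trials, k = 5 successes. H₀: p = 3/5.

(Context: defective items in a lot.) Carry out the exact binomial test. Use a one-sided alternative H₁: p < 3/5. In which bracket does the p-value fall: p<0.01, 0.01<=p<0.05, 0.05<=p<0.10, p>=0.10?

Exact binomial: n=13, k=5, p₀=3/5=0.6000
P(X≤5) from Σ C(n,i)·p₀^i·(1−p₀)^(n−i)
p-value (one-sided, H₁ less) = 0.09767
→ bracket: 0.05<=p<0.10

p-value bracket: 0.05<=p<0.10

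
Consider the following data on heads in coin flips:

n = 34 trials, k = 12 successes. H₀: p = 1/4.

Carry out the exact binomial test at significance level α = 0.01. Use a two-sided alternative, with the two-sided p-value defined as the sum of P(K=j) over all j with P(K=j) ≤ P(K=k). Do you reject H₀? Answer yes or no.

reject H₀: no

Exact binomial: n=34, k=12, p₀=1/4=0.2500
P(X=j) = C(n,j)·p₀^j·(1−p₀)^(n−j); p = Σ P(X=j) over j with P(X=j) ≤ P(X=12)
p-value (two-sided) = 0.16839
At α=0.01: p ≥ α → fail to reject H₀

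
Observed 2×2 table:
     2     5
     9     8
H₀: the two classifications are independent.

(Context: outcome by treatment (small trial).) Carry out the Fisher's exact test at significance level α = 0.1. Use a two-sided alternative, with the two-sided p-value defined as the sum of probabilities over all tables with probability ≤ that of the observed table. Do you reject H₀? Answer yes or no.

Margins: r₁=7, r₂=17, c₁=11, c₂=13, n=24
p_obs = C(7,2)·C(17,9)/C(24,11); sum pmf over tables with pmf ≤ p_obs
p-value (two-sided) = 0.38644
At α=0.1: p ≥ α → fail to reject H₀

reject H₀: no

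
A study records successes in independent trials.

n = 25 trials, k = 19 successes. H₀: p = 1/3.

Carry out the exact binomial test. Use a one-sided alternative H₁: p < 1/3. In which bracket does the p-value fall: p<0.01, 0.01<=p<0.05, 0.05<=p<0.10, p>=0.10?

p-value bracket: p>=0.10

Exact binomial: n=25, k=19, p₀=1/3=0.3333
P(X≤19) from Σ C(n,i)·p₀^i·(1−p₀)^(n−i)
p-value (one-sided, H₁ less) = 1.00000
→ bracket: p>=0.10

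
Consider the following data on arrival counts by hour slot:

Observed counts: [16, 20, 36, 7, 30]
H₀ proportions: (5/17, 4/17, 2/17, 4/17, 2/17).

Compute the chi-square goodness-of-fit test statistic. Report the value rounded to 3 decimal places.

test statistic = 87.740

n = 109; E_i = n·p_i = [32.06, 25.65, 12.82, 25.65, 12.82]
χ² = (16−32.06)²/32.06 + (20−25.65)²/25.65 + (36−12.82)²/12.82 + (7−25.65)²/25.65 + (30−12.82)²/12.82 = 87.7399
df = 4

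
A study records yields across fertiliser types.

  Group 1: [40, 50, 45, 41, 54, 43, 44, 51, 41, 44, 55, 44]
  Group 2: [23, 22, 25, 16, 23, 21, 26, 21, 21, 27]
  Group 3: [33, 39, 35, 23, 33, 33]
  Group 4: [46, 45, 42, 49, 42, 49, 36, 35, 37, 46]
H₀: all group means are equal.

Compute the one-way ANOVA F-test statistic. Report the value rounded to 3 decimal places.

test statistic = 51.953

Group means [46.00, 22.50, 32.67, 42.70], grand mean 36.842
SSB = Σnᵢ(x̄ᵢ−x̄)² = 3511.119; SSW = ΣΣ(x−x̄ᵢ)² = 765.933
MSB = 3511.119/3 = 1170.3731; MSW = 765.933/34 = 22.5275
F = MSB/MSW = 51.9532
df = (3, 34)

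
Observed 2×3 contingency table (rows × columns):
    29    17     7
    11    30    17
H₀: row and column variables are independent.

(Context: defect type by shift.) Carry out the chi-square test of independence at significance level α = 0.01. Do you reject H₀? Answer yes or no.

reject H₀: yes

Row totals [53, 58], col totals [40, 47, 24], n=111
χ² = (29−19.10)²/19.10 + (17−22.44)²/22.44 + (7−11.46)²/11.46 + (11−20.90)²/20.90 + (30−24.56)²/24.56 + (17−12.54)²/12.54 = 15.6690
df = 2
p-value (upper-tail) = 0.00040
At α=0.01: p < α → reject H₀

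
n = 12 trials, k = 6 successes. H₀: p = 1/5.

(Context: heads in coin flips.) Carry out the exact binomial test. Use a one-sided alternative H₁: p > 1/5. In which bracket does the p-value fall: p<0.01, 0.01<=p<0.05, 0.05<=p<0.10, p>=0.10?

Exact binomial: n=12, k=6, p₀=1/5=0.2000
P(X≥6) from Σ C(n,i)·p₀^i·(1−p₀)^(n−i)
p-value (one-sided, H₁ greater) = 0.01941
→ bracket: 0.01<=p<0.05

p-value bracket: 0.01<=p<0.05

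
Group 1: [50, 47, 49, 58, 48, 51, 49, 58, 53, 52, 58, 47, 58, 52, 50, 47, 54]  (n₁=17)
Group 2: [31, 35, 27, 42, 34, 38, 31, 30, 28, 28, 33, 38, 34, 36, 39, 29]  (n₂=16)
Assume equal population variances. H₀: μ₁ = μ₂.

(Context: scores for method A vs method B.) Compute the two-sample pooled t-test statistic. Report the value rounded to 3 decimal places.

test statistic = 12.438

x̄₁=51.824, s₁=4.081, n₁=17
x̄₂=33.312, s₂=4.468, n₂=16
s_p² = [16·4.081² + 15·4.468²]/31 = 18.2551
SE = √(s_p²·(1/17+1/16)) = 1.4882
t = (51.824−33.312)/1.4882 = 12.4384
df = 31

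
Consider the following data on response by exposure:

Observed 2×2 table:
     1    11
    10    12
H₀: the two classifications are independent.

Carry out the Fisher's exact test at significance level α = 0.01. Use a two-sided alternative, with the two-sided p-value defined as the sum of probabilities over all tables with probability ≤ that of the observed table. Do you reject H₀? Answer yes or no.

reject H₀: no

Margins: r₁=12, r₂=22, c₁=11, c₂=23, n=34
p_obs = C(12,1)·C(22,10)/C(34,11); sum pmf over tables with pmf ≤ p_obs
p-value (two-sided) = 0.05269
At α=0.01: p ≥ α → fail to reject H₀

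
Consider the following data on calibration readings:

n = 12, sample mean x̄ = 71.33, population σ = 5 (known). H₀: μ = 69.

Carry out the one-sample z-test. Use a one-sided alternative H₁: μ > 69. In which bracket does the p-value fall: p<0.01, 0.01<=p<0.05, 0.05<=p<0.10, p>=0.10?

p-value bracket: 0.05<=p<0.10

SE = σ/√n = 5/√12 = 1.4434
z = (x̄−μ₀)/SE = (71.33−69)/1.4434 = 1.6143
p-value (one-sided, H₁ greater) = 0.05323
→ bracket: 0.05<=p<0.10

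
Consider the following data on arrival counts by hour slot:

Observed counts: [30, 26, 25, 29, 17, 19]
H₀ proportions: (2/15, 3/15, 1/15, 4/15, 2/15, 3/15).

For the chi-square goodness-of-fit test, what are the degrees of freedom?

df = k − 1 = 6 − 1 = 5

degrees of freedom = 5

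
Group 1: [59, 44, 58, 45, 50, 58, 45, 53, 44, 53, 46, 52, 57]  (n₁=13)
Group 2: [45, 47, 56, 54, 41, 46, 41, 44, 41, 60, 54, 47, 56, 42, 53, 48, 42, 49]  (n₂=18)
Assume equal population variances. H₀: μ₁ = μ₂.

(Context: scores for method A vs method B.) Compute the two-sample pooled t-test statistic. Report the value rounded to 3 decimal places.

x̄₁=51.077, s₁=5.795, n₁=13
x̄₂=48.111, s₂=6.038, n₂=18
s_p² = [12·5.795² + 17·6.038²]/29 = 35.2655
SE = √(s_p²·(1/13+1/18)) = 2.1615
t = (51.077−48.111)/2.1615 = 1.3721
df = 29

test statistic = 1.372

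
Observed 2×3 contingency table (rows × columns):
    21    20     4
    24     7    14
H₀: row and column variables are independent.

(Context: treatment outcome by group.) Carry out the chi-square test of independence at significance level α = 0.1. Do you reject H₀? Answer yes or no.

reject H₀: yes

Row totals [45, 45], col totals [45, 27, 18], n=90
χ² = (21−22.50)²/22.50 + (20−13.50)²/13.50 + (4−9.00)²/9.00 + (24−22.50)²/22.50 + (7−13.50)²/13.50 + (14−9.00)²/9.00 = 12.0148
df = 2
p-value (upper-tail) = 0.00246
At α=0.1: p < α → reject H₀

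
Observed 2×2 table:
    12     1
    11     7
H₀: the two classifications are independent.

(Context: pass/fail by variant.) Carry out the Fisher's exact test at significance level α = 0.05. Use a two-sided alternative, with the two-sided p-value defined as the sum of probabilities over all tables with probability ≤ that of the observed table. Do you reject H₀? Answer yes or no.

Margins: r₁=13, r₂=18, c₁=23, c₂=8, n=31
p_obs = C(13,12)·C(18,11)/C(31,23); sum pmf over tables with pmf ≤ p_obs
p-value (two-sided) = 0.09535
At α=0.05: p ≥ α → fail to reject H₀

reject H₀: no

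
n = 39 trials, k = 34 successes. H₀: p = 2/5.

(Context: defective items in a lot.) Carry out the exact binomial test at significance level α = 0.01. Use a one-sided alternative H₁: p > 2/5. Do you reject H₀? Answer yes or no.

Exact binomial: n=39, k=34, p₀=2/5=0.4000
P(X≥34) from Σ C(n,i)·p₀^i·(1−p₀)^(n−i)
p-value (one-sided, H₁ greater) = 0.00000
At α=0.01: p < α → reject H₀

reject H₀: yes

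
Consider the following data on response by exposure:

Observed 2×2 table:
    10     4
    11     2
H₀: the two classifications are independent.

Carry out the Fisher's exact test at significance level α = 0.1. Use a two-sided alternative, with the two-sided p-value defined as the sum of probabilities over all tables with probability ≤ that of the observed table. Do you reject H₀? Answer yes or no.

Margins: r₁=14, r₂=13, c₁=21, c₂=6, n=27
p_obs = C(14,10)·C(13,11)/C(27,21); sum pmf over tables with pmf ≤ p_obs
p-value (two-sided) = 0.64831
At α=0.1: p ≥ α → fail to reject H₀

reject H₀: no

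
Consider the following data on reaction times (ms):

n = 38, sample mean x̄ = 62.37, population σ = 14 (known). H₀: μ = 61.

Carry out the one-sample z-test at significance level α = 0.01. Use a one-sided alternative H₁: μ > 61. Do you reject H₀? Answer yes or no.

SE = σ/√n = 14/√38 = 2.2711
z = (x̄−μ₀)/SE = (62.37−61)/2.2711 = 0.6032
p-value (one-sided, H₁ greater) = 0.27318
At α=0.01: p ≥ α → fail to reject H₀

reject H₀: no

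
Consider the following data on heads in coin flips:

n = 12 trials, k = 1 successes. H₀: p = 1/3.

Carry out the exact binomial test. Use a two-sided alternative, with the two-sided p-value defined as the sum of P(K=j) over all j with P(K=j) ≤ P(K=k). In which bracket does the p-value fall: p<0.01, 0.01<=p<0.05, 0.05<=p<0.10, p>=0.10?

Exact binomial: n=12, k=1, p₀=1/3=0.3333
P(X=j) = C(n,j)·p₀^j·(1−p₀)^(n−j); p = Σ P(X=j) over j with P(X=j) ≤ P(X=1)
p-value (two-sided) = 0.07271
→ bracket: 0.05<=p<0.10

p-value bracket: 0.05<=p<0.10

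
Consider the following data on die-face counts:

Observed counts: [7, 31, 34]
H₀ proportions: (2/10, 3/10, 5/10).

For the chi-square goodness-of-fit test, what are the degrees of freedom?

degrees of freedom = 2

df = k − 1 = 3 − 1 = 2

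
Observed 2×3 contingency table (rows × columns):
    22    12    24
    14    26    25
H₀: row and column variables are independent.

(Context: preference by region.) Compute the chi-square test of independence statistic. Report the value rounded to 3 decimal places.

test statistic = 6.579

Row totals [58, 65], col totals [36, 38, 49], n=123
χ² = (22−16.98)²/16.98 + (12−17.92)²/17.92 + (24−23.11)²/23.11 + (14−19.02)²/19.02 + (26−20.08)²/20.08 + (25−25.89)²/25.89 = 6.5790
df = 2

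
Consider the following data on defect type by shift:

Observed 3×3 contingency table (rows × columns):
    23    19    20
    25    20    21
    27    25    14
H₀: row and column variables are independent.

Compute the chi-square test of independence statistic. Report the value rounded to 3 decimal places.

Row totals [62, 66, 66], col totals [75, 64, 55], n=194
χ² = (23−23.97)²/23.97 + (19−20.45)²/20.45 + (20−17.58)²/17.58 + (25−25.52)²/25.52 + (20−21.77)²/21.77 + (21−18.71)²/18.71 + (27−25.52)²/25.52 + (25−21.77)²/21.77 + (14−18.71)²/18.71 = 2.6620
df = 4

test statistic = 2.662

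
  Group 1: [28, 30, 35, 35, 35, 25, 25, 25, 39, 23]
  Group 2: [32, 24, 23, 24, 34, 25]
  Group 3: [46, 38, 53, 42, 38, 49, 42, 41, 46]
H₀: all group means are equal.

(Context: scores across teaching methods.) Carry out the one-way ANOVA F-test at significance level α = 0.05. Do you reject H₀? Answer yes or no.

reject H₀: yes

Group means [30.00, 27.00, 43.89], grand mean 34.280
SSB = Σnᵢ(x̄ᵢ−x̄)² = 1332.151; SSW = ΣΣ(x−x̄ᵢ)² = 598.889
MSB = 1332.151/2 = 666.0756; MSW = 598.889/22 = 27.2222
F = MSB/MSW = 24.4681
df = (2, 22)
p-value (upper-tail) = 0.00000
At α=0.05: p < α → reject H₀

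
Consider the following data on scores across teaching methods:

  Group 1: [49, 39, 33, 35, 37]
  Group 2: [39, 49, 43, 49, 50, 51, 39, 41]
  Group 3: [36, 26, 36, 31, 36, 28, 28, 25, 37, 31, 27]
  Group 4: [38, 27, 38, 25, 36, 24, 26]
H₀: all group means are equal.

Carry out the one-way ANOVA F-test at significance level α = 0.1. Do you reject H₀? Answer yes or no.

reject H₀: yes

Group means [38.60, 45.12, 31.00, 30.57], grand mean 35.774
SSB = Σnᵢ(x̄ᵢ−x̄)² = 1179.630; SSW = ΣΣ(x−x̄ᵢ)² = 793.789
MSB = 1179.630/3 = 393.2100; MSW = 793.789/27 = 29.3996
F = MSB/MSW = 13.3747
df = (3, 27)
p-value (upper-tail) = 0.00002
At α=0.1: p < α → reject H₀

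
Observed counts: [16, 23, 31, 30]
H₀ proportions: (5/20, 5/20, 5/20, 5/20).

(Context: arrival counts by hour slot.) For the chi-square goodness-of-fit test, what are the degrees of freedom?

degrees of freedom = 3

df = k − 1 = 4 − 1 = 3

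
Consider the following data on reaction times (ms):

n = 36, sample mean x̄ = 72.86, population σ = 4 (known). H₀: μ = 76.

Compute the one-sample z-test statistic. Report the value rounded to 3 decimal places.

test statistic = -4.710

SE = σ/√n = 4/√36 = 0.6667
z = (x̄−μ₀)/SE = (72.86−76)/0.6667 = -4.7100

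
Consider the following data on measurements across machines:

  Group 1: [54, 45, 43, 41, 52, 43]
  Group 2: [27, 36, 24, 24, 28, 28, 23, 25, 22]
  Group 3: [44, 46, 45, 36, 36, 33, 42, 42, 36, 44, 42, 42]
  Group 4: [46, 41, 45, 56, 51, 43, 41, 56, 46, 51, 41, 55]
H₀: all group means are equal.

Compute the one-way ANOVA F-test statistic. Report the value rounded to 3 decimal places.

test statistic = 35.276

Group means [46.33, 26.33, 40.67, 47.67], grand mean 40.385
SSB = Σnᵢ(x̄ᵢ−x̄)² = 2626.564; SSW = ΣΣ(x−x̄ᵢ)² = 868.667
MSB = 2626.564/3 = 875.5214; MSW = 868.667/35 = 24.8190
F = MSB/MSW = 35.2762
df = (3, 35)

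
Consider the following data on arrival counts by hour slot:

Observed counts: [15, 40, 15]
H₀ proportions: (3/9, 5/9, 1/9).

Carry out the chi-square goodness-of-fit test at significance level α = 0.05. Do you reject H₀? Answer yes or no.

reject H₀: yes

n = 70; E_i = n·p_i = [23.33, 38.89, 7.78]
χ² = (15−23.33)²/23.33 + (40−38.89)²/38.89 + (15−7.78)²/7.78 = 9.7143
df = 2
p-value (upper-tail) = 0.00777
At α=0.05: p < α → reject H₀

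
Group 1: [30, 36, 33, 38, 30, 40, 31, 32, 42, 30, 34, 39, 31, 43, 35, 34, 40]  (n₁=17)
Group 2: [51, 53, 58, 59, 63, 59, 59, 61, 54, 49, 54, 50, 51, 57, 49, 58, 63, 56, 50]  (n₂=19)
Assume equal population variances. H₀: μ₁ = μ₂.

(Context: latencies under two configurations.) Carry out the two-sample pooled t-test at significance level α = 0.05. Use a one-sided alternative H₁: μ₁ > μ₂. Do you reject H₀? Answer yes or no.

reject H₀: no

x̄₁=35.176, s₁=4.405, n₁=17
x̄₂=55.474, s₂=4.659, n₂=19
s_p² = [16·4.405² + 18·4.659²]/34 = 20.6237
SE = √(s_p²·(1/17+1/19)) = 1.5161
t = (35.176−55.474)/1.5161 = -13.3876
df = 34
p-value (one-sided, H₁ greater) = 1.00000
At α=0.05: p ≥ α → fail to reject H₀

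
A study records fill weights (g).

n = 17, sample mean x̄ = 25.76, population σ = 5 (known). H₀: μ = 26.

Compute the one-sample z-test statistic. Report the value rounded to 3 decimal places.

SE = σ/√n = 5/√17 = 1.2127
z = (x̄−μ₀)/SE = (25.76−26)/1.2127 = -0.1979

test statistic = -0.198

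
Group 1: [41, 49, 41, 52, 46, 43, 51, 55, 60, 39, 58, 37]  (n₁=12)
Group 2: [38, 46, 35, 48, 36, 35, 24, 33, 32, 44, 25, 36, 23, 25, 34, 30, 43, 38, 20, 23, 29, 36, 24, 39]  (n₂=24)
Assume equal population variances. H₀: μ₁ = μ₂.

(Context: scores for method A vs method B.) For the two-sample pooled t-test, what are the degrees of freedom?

df = n₁ + n₂ − 2 = 12 + 24 − 2 = 34

degrees of freedom = 34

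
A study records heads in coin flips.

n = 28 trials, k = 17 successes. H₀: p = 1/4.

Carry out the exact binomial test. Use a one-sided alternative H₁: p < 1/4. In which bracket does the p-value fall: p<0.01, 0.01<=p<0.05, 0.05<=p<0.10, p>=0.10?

p-value bracket: p>=0.10

Exact binomial: n=28, k=17, p₀=1/4=0.2500
P(X≤17) from Σ C(n,i)·p₀^i·(1−p₀)^(n−i)
p-value (one-sided, H₁ less) = 0.99999
→ bracket: p>=0.10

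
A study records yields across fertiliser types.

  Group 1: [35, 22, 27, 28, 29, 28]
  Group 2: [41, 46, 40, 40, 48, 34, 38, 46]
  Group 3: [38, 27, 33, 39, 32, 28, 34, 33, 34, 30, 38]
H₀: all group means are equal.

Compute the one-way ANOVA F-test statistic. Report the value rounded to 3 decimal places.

test statistic = 18.169

Group means [28.17, 41.62, 33.27], grand mean 34.720
SSB = Σnᵢ(x̄ᵢ−x̄)² = 662.150; SSW = ΣΣ(x−x̄ᵢ)² = 400.890
MSB = 662.150/2 = 331.0749; MSW = 400.890/22 = 18.2223
F = MSB/MSW = 18.1687
df = (2, 22)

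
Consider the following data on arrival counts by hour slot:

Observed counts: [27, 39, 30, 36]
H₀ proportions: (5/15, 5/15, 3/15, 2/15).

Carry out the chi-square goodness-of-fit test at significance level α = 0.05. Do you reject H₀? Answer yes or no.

n = 132; E_i = n·p_i = [44.00, 44.00, 26.40, 17.60]
χ² = (27−44.00)²/44.00 + (39−44.00)²/44.00 + (30−26.40)²/26.40 + (36−17.60)²/17.60 = 26.8636
df = 3
p-value (upper-tail) = 0.00001
At α=0.05: p < α → reject H₀

reject H₀: yes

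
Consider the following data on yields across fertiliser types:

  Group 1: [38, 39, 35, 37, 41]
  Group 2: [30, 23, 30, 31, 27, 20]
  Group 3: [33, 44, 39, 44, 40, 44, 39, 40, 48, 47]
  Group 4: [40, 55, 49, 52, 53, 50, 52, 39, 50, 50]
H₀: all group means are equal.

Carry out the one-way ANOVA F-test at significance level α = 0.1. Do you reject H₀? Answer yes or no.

Group means [38.00, 26.83, 41.80, 49.00], grand mean 40.613
SSB = Σnᵢ(x̄ᵢ−x̄)² = 1890.922; SSW = ΣΣ(x−x̄ᵢ)² = 552.433
MSB = 1890.922/3 = 630.3072; MSW = 552.433/27 = 20.4605
F = MSB/MSW = 30.8061
df = (3, 27)
p-value (upper-tail) = 0.00000
At α=0.1: p < α → reject H₀

reject H₀: yes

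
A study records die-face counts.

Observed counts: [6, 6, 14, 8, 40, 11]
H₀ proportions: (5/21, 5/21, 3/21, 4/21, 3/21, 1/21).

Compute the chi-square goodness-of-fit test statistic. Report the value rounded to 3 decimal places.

test statistic = 100.311

n = 85; E_i = n·p_i = [20.24, 20.24, 12.14, 16.19, 12.14, 4.05]
χ² = (6−20.24)²/20.24 + (6−20.24)²/20.24 + (14−12.14)²/12.14 + (8−16.19)²/16.19 + (40−12.14)²/12.14 + (11−4.05)²/4.05 = 100.3106
df = 5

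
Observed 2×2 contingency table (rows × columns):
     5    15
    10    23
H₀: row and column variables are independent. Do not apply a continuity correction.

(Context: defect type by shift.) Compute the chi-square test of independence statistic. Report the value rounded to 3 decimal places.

Row totals [20, 33], col totals [15, 38], n=53
χ² = (5−5.66)²/5.66 + (15−14.34)²/14.34 + (10−9.34)²/9.34 + (23−23.66)²/23.66 = 0.1726
df = 1

test statistic = 0.173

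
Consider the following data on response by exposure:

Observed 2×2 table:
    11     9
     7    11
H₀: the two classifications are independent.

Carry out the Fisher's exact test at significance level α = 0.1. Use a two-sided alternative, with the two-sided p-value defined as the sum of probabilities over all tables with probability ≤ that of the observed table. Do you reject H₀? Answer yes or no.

Margins: r₁=20, r₂=18, c₁=18, c₂=20, n=38
p_obs = C(20,11)·C(18,7)/C(38,18); sum pmf over tables with pmf ≤ p_obs
p-value (two-sided) = 0.35187
At α=0.1: p ≥ α → fail to reject H₀

reject H₀: no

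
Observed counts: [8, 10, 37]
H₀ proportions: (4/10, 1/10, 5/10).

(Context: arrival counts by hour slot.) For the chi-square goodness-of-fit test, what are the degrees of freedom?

degrees of freedom = 2

df = k − 1 = 3 − 1 = 2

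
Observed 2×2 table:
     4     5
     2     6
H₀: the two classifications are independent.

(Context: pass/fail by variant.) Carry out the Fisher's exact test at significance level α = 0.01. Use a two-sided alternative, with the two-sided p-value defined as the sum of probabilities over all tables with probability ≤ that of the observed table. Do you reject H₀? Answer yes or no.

Margins: r₁=9, r₂=8, c₁=6, c₂=11, n=17
p_obs = C(9,4)·C(8,2)/C(17,6); sum pmf over tables with pmf ≤ p_obs
p-value (two-sided) = 0.61991
At α=0.01: p ≥ α → fail to reject H₀

reject H₀: no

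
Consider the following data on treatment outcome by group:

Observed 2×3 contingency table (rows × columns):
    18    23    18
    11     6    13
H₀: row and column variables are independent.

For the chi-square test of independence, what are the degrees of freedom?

df = (r−1)(c−1) = (2−1)·(3−1) = 2

degrees of freedom = 2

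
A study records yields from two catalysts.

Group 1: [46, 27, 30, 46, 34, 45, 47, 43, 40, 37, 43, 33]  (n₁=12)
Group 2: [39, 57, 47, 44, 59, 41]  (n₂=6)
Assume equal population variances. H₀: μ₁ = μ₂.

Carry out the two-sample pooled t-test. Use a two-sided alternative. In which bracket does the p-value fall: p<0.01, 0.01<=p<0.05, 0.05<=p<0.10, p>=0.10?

x̄₁=39.250, s₁=6.877, n₁=12
x̄₂=47.833, s₂=8.353, n₂=6
s_p² = [11·6.877² + 5·8.353²]/16 = 54.3177
SE = √(s_p²·(1/12+1/6)) = 3.6850
t = (39.250−47.833)/3.6850 = -2.3292
df = 16
p-value (two-sided) = 0.03327
→ bracket: 0.01<=p<0.05

p-value bracket: 0.01<=p<0.05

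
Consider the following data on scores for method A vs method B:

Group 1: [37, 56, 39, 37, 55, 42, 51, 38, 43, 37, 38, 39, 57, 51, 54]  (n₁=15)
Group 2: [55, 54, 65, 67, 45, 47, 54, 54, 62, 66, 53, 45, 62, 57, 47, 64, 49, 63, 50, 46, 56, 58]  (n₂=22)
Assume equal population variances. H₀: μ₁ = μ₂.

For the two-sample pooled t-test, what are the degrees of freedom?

df = n₁ + n₂ − 2 = 15 + 22 − 2 = 35

degrees of freedom = 35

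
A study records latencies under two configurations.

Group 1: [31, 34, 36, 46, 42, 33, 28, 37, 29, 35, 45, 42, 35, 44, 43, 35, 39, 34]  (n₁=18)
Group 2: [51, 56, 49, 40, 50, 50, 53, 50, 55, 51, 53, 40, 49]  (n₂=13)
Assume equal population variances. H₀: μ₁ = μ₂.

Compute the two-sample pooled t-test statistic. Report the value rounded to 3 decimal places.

x̄₁=37.111, s₁=5.487, n₁=18
x̄₂=49.769, s₂=4.850, n₂=13
s_p² = [17·5.487² + 12·4.850²]/29 = 27.3823
SE = √(s_p²·(1/18+1/13)) = 1.9046
t = (37.111−49.769)/1.9046 = -6.6460
df = 29

test statistic = -6.646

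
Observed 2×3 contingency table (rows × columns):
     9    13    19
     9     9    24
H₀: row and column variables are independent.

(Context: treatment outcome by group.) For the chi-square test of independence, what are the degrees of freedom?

df = (r−1)(c−1) = (2−1)·(3−1) = 2

degrees of freedom = 2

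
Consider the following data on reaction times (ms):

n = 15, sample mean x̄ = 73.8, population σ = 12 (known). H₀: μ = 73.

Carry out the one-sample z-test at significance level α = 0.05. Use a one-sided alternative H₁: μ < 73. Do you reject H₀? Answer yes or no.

SE = σ/√n = 12/√15 = 3.0984
z = (x̄−μ₀)/SE = (73.8−73)/3.0984 = 0.2582
p-value (one-sided, H₁ less) = 0.60187
At α=0.05: p ≥ α → fail to reject H₀

reject H₀: no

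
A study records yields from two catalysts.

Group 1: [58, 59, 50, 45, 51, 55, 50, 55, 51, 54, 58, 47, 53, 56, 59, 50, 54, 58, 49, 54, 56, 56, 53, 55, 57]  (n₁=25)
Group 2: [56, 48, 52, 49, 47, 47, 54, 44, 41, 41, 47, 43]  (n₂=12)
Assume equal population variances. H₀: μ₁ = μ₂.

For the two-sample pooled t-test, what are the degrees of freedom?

df = n₁ + n₂ − 2 = 25 + 12 − 2 = 35

degrees of freedom = 35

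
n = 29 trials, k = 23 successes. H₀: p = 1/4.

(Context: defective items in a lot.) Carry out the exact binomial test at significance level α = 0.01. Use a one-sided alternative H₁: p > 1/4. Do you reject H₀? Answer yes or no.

Exact binomial: n=29, k=23, p₀=1/4=0.2500
P(X≥23) from Σ C(n,i)·p₀^i·(1−p₀)^(n−i)
p-value (one-sided, H₁ greater) = 0.00000
At α=0.01: p < α → reject H₀

reject H₀: yes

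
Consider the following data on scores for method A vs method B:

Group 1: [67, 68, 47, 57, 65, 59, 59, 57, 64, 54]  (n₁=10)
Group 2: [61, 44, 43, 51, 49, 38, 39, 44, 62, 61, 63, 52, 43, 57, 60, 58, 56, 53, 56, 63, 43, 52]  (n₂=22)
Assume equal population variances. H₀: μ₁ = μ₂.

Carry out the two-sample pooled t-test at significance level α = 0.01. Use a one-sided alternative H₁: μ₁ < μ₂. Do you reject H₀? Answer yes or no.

x̄₁=59.700, s₁=6.482, n₁=10
x̄₂=52.182, s₂=8.186, n₂=22
s_p² = [9·6.482² + 21·8.186²]/30 = 59.5124
SE = √(s_p²·(1/10+1/22)) = 2.9422
t = (59.700−52.182)/2.9422 = 2.5553
df = 30
p-value (one-sided, H₁ less) = 0.99204
At α=0.01: p ≥ α → fail to reject H₀

reject H₀: no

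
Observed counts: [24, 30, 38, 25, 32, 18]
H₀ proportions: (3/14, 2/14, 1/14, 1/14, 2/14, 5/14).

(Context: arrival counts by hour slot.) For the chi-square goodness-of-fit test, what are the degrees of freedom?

degrees of freedom = 5

df = k − 1 = 6 − 1 = 5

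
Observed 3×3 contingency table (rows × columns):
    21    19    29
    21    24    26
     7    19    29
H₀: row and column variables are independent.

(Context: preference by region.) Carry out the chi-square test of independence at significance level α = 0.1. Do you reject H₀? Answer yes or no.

Row totals [69, 71, 55], col totals [49, 62, 84], n=195
χ² = (21−17.34)²/17.34 + (19−21.94)²/21.94 + (29−29.72)²/29.72 + (21−17.84)²/17.84 + (24−22.57)²/22.57 + (26−30.58)²/30.58 + (7−13.82)²/13.82 + (19−17.49)²/17.49 + (29−23.69)²/23.69 = 7.2069
df = 4
p-value (upper-tail) = 0.12535
At α=0.1: p ≥ α → fail to reject H₀

reject H₀: no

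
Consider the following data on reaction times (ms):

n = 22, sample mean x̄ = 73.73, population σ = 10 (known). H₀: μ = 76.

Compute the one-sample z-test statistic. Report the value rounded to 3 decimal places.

SE = σ/√n = 10/√22 = 2.1320
z = (x̄−μ₀)/SE = (73.73−76)/2.1320 = -1.0647

test statistic = -1.065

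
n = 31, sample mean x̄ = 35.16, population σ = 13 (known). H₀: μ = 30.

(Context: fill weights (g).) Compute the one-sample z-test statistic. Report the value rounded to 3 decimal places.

test statistic = 2.210

SE = σ/√n = 13/√31 = 2.3349
z = (x̄−μ₀)/SE = (35.16−30)/2.3349 = 2.2100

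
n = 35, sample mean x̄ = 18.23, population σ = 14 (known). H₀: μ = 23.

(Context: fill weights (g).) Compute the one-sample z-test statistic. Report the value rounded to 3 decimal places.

SE = σ/√n = 14/√35 = 2.3664
z = (x̄−μ₀)/SE = (18.23−23)/2.3664 = -2.0157

test statistic = -2.016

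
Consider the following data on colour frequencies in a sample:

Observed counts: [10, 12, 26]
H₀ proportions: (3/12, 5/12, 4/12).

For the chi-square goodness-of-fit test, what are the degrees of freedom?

degrees of freedom = 2

df = k − 1 = 3 − 1 = 2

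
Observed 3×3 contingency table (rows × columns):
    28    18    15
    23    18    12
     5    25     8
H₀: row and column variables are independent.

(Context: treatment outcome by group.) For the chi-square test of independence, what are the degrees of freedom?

df = (r−1)(c−1) = (3−1)·(3−1) = 4

degrees of freedom = 4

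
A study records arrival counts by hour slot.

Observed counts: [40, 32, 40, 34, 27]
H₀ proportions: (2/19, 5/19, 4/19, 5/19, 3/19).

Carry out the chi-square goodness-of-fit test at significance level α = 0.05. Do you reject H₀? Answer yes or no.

n = 173; E_i = n·p_i = [18.21, 45.53, 36.42, 45.53, 27.32]
χ² = (40−18.21)²/18.21 + (32−45.53)²/45.53 + (40−36.42)²/36.42 + (34−45.53)²/45.53 + (27−27.32)²/27.32 = 33.3642
df = 4
p-value (upper-tail) = 0.00000
At α=0.05: p < α → reject H₀

reject H₀: yes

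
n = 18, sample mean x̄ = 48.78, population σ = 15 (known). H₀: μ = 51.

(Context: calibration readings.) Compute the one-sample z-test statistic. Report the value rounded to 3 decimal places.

test statistic = -0.628

SE = σ/√n = 15/√18 = 3.5355
z = (x̄−μ₀)/SE = (48.78−51)/3.5355 = -0.6279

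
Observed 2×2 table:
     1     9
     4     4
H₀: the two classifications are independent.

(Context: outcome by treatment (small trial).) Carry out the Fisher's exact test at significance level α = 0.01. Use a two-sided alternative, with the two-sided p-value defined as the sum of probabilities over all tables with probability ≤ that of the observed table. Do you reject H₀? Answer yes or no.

reject H₀: no

Margins: r₁=10, r₂=8, c₁=5, c₂=13, n=18
p_obs = C(10,1)·C(8,4)/C(18,5); sum pmf over tables with pmf ≤ p_obs
p-value (two-sided) = 0.11765
At α=0.01: p ≥ α → fail to reject H₀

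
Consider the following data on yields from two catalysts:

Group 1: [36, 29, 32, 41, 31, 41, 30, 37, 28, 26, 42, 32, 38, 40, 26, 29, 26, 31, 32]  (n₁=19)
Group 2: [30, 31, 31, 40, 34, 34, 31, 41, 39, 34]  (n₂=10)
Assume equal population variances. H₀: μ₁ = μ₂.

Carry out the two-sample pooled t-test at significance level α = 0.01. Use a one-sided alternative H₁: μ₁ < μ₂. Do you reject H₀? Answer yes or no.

reject H₀: no

x̄₁=33.000, s₁=5.437, n₁=19
x̄₂=34.500, s₂=4.089, n₂=10
s_p² = [18·5.437² + 9·4.089²]/27 = 25.2778
SE = √(s_p²·(1/19+1/10)) = 1.9642
t = (33.000−34.500)/1.9642 = -0.7637
df = 27
p-value (one-sided, H₁ less) = 0.22585
At α=0.01: p ≥ α → fail to reject H₀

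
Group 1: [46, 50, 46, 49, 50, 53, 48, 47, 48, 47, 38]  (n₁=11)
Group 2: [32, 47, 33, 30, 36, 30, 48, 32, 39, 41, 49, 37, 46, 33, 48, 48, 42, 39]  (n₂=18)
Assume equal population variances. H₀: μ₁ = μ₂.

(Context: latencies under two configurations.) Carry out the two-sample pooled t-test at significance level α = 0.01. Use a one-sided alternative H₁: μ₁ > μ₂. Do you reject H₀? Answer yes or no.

x̄₁=47.455, s₁=3.751, n₁=11
x̄₂=39.444, s₂=6.905, n₂=18
s_p² = [10·3.751² + 17·6.905²]/27 = 35.2286
SE = √(s_p²·(1/11+1/18)) = 2.2715
t = (47.455−39.444)/2.2715 = 3.5263
df = 27
p-value (one-sided, H₁ greater) = 0.00076
At α=0.01: p < α → reject H₀

reject H₀: yes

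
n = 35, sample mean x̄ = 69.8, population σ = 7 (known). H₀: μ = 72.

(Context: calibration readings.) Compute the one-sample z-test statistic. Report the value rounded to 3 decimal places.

SE = σ/√n = 7/√35 = 1.1832
z = (x̄−μ₀)/SE = (69.8−72)/1.1832 = -1.8593

test statistic = -1.859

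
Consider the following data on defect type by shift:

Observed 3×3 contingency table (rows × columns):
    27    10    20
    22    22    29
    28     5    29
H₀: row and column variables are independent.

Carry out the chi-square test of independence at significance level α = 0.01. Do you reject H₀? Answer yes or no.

Row totals [57, 73, 62], col totals [77, 37, 78], n=192
χ² = (27−22.86)²/22.86 + (10−10.98)²/10.98 + (20−23.16)²/23.16 + (22−29.28)²/29.28 + (22−14.07)²/14.07 + (29−29.66)²/29.66 + (28−24.86)²/24.86 + (5−11.95)²/11.95 + (29−25.19)²/25.19 = 12.5768
df = 4
p-value (upper-tail) = 0.01354
At α=0.01: p ≥ α → fail to reject H₀

reject H₀: no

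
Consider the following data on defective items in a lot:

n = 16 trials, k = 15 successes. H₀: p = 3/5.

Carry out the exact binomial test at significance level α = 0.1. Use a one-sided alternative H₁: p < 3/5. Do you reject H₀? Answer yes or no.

Exact binomial: n=16, k=15, p₀=3/5=0.6000
P(X≤15) from Σ C(n,i)·p₀^i·(1−p₀)^(n−i)
p-value (one-sided, H₁ less) = 0.99972
At α=0.1: p ≥ α → fail to reject H₀

reject H₀: no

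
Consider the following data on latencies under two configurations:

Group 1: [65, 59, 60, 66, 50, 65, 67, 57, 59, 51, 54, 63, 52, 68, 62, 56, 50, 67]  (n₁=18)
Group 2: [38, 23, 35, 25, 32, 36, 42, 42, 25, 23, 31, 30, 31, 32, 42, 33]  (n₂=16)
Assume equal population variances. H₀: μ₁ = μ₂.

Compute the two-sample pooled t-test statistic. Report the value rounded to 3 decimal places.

x̄₁=59.500, s₁=6.252, n₁=18
x̄₂=32.500, s₂=6.450, n₂=16
s_p² = [17·6.252² + 15·6.450²]/32 = 40.2656
SE = √(s_p²·(1/18+1/16)) = 2.1803
t = (59.500−32.500)/2.1803 = 12.3838
df = 32

test statistic = 12.384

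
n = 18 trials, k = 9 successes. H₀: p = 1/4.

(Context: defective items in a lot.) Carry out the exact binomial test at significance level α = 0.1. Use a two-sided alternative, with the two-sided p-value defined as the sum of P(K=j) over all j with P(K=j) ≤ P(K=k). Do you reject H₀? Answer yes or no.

reject H₀: yes

Exact binomial: n=18, k=9, p₀=1/4=0.2500
P(X=j) = C(n,j)·p₀^j·(1−p₀)^(n−j); p = Σ P(X=j) over j with P(X=j) ≤ P(X=9)
p-value (two-sided) = 0.02499
At α=0.1: p < α → reject H₀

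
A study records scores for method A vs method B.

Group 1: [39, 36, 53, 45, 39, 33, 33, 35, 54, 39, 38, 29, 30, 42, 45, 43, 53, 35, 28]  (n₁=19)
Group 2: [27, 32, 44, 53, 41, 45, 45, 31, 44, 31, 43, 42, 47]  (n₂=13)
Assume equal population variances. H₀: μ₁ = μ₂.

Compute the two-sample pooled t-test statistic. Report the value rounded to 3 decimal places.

x̄₁=39.421, s₁=7.911, n₁=19
x̄₂=40.385, s₂=7.676, n₂=13
s_p² = [18·7.911² + 12·7.676²]/30 = 61.1236
SE = √(s_p²·(1/19+1/13)) = 2.8140
t = (39.421−40.385)/2.8140 = -0.3424
df = 30

test statistic = -0.342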